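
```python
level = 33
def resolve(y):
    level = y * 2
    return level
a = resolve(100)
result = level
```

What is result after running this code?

Step 1: Global level = 33.
Step 2: resolve(100) creates local level = 100 * 2 = 200.
Step 3: Global level unchanged because no global keyword. result = 33

The answer is 33.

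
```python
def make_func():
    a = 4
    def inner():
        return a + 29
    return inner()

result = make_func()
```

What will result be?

Step 1: make_func() defines a = 4.
Step 2: inner() reads a = 4 from enclosing scope, returns 4 + 29 = 33.
Step 3: result = 33

The answer is 33.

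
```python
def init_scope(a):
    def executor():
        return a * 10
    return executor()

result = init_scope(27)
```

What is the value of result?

Step 1: init_scope(27) binds parameter a = 27.
Step 2: executor() accesses a = 27 from enclosing scope.
Step 3: result = 27 * 10 = 270

The answer is 270.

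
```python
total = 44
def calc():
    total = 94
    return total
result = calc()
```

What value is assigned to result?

Step 1: Global total = 44.
Step 2: calc() creates local total = 94, shadowing the global.
Step 3: Returns local total = 94. result = 94

The answer is 94.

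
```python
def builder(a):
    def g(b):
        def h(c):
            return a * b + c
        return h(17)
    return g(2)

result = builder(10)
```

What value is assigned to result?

Step 1: a = 10, b = 2, c = 17.
Step 2: h() computes a * b + c = 10 * 2 + 17 = 37.
Step 3: result = 37

The answer is 37.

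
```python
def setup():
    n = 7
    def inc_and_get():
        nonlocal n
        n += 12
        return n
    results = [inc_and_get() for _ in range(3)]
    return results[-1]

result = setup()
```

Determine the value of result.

Step 1: n = 7.
Step 2: Three calls to inc_and_get(), each adding 12.
Step 3: Last value = 7 + 12 * 3 = 43

The answer is 43.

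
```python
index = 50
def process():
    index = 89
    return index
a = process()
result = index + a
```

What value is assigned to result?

Step 1: Global index = 50. process() returns local index = 89.
Step 2: a = 89. Global index still = 50.
Step 3: result = 50 + 89 = 139

The answer is 139.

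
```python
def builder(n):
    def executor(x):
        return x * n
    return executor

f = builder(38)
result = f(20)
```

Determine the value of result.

Step 1: builder(38) creates a closure capturing n = 38.
Step 2: f(20) computes 20 * 38 = 760.
Step 3: result = 760

The answer is 760.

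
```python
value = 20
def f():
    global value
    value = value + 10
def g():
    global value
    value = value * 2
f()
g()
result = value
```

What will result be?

Step 1: value = 20.
Step 2: f() adds 10: value = 20 + 10 = 30.
Step 3: g() doubles: value = 30 * 2 = 60.
Step 4: result = 60

The answer is 60.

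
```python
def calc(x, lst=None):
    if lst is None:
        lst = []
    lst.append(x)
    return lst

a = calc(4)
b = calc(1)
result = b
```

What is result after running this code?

Step 1: None default with guard creates a NEW list each call.
Step 2: a = [4] (fresh list). b = [1] (another fresh list).
Step 3: result = [1] (this is the fix for mutable default)

The answer is [1].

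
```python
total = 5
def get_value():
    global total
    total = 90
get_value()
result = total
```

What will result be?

Step 1: total = 5 globally.
Step 2: get_value() declares global total and sets it to 90.
Step 3: After get_value(), global total = 90. result = 90

The answer is 90.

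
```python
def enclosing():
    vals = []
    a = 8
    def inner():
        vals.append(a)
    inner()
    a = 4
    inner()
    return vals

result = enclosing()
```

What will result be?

Step 1: a = 8. inner() appends current a to vals.
Step 2: First inner(): appends 8. Then a = 4.
Step 3: Second inner(): appends 4 (closure sees updated a). result = [8, 4]

The answer is [8, 4].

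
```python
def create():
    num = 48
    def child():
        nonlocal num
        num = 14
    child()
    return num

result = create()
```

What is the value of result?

Step 1: create() sets num = 48.
Step 2: child() uses nonlocal to reassign num = 14.
Step 3: result = 14

The answer is 14.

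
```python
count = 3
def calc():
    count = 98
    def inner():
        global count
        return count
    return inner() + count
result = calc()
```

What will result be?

Step 1: Global count = 3. calc() shadows with local count = 98.
Step 2: inner() uses global keyword, so inner() returns global count = 3.
Step 3: calc() returns 3 + 98 = 101

The answer is 101.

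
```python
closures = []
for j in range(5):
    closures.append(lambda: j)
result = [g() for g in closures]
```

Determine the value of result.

Step 1: All 5 lambdas share the same variable j.
Step 2: After the loop, j = 4.
Step 3: Each call returns 4. result = [4, 4, 4, 4, 4]

The answer is [4, 4, 4, 4, 4].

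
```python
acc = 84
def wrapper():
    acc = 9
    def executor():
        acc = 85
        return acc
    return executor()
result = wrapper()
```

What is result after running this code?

Step 1: Three scopes define acc: global (84), wrapper (9), executor (85).
Step 2: executor() has its own local acc = 85, which shadows both enclosing and global.
Step 3: result = 85 (local wins in LEGB)

The answer is 85.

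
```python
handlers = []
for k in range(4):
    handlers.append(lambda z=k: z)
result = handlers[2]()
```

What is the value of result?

Step 1: Default argument z=k captures k's value at each iteration.
Step 2: handlers[2] captured z = 2 when k was 2.
Step 3: result = 2

The answer is 2.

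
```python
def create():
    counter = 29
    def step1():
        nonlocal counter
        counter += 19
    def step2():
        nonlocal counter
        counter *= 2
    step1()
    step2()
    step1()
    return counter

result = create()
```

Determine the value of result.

Step 1: counter = 29.
Step 2: step1(): counter = 29 + 19 = 48.
Step 3: step2(): counter = 48 * 2 = 96.
Step 4: step1(): counter = 96 + 19 = 115. result = 115

The answer is 115.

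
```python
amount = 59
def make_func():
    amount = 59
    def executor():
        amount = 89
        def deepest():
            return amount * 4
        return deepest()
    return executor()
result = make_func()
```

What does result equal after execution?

Step 1: deepest() looks up amount through LEGB: not local, finds amount = 89 in enclosing executor().
Step 2: Returns 89 * 4 = 356.
Step 3: result = 356

The answer is 356.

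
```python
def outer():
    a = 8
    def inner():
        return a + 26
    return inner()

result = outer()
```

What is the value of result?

Step 1: outer() defines a = 8.
Step 2: inner() reads a = 8 from enclosing scope, returns 8 + 26 = 34.
Step 3: result = 34

The answer is 34.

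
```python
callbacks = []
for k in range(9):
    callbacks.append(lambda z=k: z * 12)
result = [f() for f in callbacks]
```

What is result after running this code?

Step 1: Default arg z=k captures k at each iteration.
Step 2: callbacks[k] has z defaulting to k, returns k * 12.
Step 3: result = [0, 12, 24, 36, 48, 60, 72, 84, 96]

The answer is [0, 12, 24, 36, 48, 60, 72, 84, 96].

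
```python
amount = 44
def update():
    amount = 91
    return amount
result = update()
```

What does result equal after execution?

Step 1: Global amount = 44.
Step 2: update() creates local amount = 91, shadowing the global.
Step 3: Returns local amount = 91. result = 91

The answer is 91.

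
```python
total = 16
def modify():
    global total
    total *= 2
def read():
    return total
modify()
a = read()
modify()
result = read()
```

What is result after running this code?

Step 1: total = 16.
Step 2: First modify(): total = 16 * 2 = 32.
Step 3: Second modify(): total = 32 * 2 = 64.
Step 4: read() returns 64

The answer is 64.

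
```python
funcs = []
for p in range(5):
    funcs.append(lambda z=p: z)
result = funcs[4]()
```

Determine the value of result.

Step 1: Default argument z=p captures p's value at each iteration.
Step 2: funcs[4] captured z = 4 when p was 4.
Step 3: result = 4

The answer is 4.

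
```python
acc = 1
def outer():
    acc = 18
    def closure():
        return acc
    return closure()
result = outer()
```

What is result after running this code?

Step 1: acc = 1 globally, but outer() defines acc = 18 locally.
Step 2: closure() looks up acc. Not in local scope, so checks enclosing scope (outer) and finds acc = 18.
Step 3: result = 18

The answer is 18.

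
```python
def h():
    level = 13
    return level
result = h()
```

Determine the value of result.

Step 1: h() defines level = 13 in its local scope.
Step 2: return level finds the local variable level = 13.
Step 3: result = 13

The answer is 13.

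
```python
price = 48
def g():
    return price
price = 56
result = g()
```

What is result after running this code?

Step 1: price is first set to 48, then reassigned to 56.
Step 2: g() is called after the reassignment, so it looks up the current global price = 56.
Step 3: result = 56

The answer is 56.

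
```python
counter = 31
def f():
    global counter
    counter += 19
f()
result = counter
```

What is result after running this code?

Step 1: counter = 31 globally.
Step 2: f() modifies global counter: counter += 19 = 50.
Step 3: result = 50

The answer is 50.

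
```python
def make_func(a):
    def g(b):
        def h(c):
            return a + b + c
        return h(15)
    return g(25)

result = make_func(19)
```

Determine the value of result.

Step 1: a = 19, b = 25, c = 15 across three nested scopes.
Step 2: h() accesses all three via LEGB rule.
Step 3: result = 19 + 25 + 15 = 59

The answer is 59.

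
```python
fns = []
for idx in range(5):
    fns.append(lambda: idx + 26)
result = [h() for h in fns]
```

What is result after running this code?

Step 1: All lambdas capture idx by reference. After the loop, idx = 4.
Step 2: Each call returns 4 + 26 = 30.
Step 3: result = [30, 30, 30, 30, 30]

The answer is [30, 30, 30, 30, 30].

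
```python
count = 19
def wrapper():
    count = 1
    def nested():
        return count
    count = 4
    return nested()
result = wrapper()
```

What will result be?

Step 1: wrapper() sets count = 1, then later count = 4.
Step 2: nested() is called after count is reassigned to 4. Closures capture variables by reference, not by value.
Step 3: result = 4

The answer is 4.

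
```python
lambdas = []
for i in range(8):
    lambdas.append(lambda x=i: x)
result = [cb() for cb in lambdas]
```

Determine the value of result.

Step 1: Default arg x=i captures i at each iteration.
Step 2: Each lambda has its own default: 0, 1, ..., 7.
Step 3: result = [0, 1, 2, 3, 4, 5, 6, 7]

The answer is [0, 1, 2, 3, 4, 5, 6, 7].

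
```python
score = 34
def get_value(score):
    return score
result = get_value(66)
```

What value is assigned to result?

Step 1: Global score = 34.
Step 2: get_value(66) takes parameter score = 66, which shadows the global.
Step 3: result = 66

The answer is 66.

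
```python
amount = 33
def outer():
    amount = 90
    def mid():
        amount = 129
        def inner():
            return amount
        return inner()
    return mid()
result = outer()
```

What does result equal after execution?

Step 1: Three levels of shadowing: global 33, outer 90, mid 129.
Step 2: inner() finds amount = 129 in enclosing mid() scope.
Step 3: result = 129

The answer is 129.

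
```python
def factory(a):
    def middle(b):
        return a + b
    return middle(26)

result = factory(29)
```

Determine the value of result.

Step 1: factory(29) passes a = 29.
Step 2: middle(26) has b = 26, reads a = 29 from enclosing.
Step 3: result = 29 + 26 = 55

The answer is 55.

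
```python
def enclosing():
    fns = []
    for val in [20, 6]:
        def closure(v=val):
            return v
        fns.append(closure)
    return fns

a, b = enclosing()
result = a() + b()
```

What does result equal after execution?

Step 1: Default argument v=val captures val at each iteration.
Step 2: a() returns 20 (captured at first iteration), b() returns 6 (captured at second).
Step 3: result = 20 + 6 = 26

The answer is 26.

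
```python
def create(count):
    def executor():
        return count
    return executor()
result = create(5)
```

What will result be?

Step 1: create(5) binds parameter count = 5.
Step 2: executor() looks up count in enclosing scope and finds the parameter count = 5.
Step 3: result = 5

The answer is 5.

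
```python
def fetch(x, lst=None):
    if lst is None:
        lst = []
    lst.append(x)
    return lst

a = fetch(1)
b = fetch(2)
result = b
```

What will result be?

Step 1: None default with guard creates a NEW list each call.
Step 2: a = [1] (fresh list). b = [2] (another fresh list).
Step 3: result = [2] (this is the fix for mutable default)

The answer is [2].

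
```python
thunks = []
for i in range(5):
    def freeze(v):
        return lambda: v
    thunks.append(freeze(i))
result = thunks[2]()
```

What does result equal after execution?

Step 1: freeze(i) creates a new scope capturing v = i at call time.
Step 2: thunks[2] = freeze(2), so its lambda captures v = 2.
Step 3: result = 2 (closure factory fixes late binding)

The answer is 2.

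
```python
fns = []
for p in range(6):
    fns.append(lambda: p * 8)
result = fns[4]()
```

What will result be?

Step 1: All lambdas reference the same variable p (late binding).
Step 2: After the loop, p = 5. Every lambda returns p * 8.
Step 3: fns[4]() = 5 * 8 = 40

The answer is 40.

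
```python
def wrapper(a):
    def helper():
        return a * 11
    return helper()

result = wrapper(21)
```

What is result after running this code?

Step 1: wrapper(21) binds parameter a = 21.
Step 2: helper() accesses a = 21 from enclosing scope.
Step 3: result = 21 * 11 = 231

The answer is 231.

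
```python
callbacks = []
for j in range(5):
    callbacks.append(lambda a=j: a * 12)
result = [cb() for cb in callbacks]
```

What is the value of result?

Step 1: Default arg a=j captures j at each iteration.
Step 2: callbacks[k] has a defaulting to k, returns k * 12.
Step 3: result = [0, 12, 24, 36, 48]

The answer is [0, 12, 24, 36, 48].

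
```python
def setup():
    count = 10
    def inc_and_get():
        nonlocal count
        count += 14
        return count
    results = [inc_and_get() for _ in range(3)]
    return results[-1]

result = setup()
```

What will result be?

Step 1: count = 10.
Step 2: Three calls to inc_and_get(), each adding 14.
Step 3: Last value = 10 + 14 * 3 = 52

The answer is 52.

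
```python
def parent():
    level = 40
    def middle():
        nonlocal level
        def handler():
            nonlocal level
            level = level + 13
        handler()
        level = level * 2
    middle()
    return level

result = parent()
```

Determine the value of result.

Step 1: level = 40.
Step 2: handler() adds 13: level = 40 + 13 = 53.
Step 3: middle() doubles: level = 53 * 2 = 106.
Step 4: result = 106

The answer is 106.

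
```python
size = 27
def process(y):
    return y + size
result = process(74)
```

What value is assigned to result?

Step 1: size = 27 is defined globally.
Step 2: process(74) uses parameter y = 74 and looks up size from global scope = 27.
Step 3: result = 74 + 27 = 101

The answer is 101.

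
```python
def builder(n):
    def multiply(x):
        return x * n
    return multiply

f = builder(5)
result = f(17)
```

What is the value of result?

Step 1: builder(5) returns multiply closure with n = 5.
Step 2: f(17) computes 17 * 5 = 85.
Step 3: result = 85

The answer is 85.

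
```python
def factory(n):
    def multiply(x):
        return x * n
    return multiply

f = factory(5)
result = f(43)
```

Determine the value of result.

Step 1: factory(5) returns multiply closure with n = 5.
Step 2: f(43) computes 43 * 5 = 215.
Step 3: result = 215

The answer is 215.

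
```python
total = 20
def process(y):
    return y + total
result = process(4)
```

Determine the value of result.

Step 1: total = 20 is defined globally.
Step 2: process(4) uses parameter y = 4 and looks up total from global scope = 20.
Step 3: result = 4 + 20 = 24

The answer is 24.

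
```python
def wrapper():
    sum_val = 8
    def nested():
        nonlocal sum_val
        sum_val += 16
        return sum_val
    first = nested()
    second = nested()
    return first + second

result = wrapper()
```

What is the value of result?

Step 1: sum_val starts at 8.
Step 2: First call: sum_val = 8 + 16 = 24, returns 24.
Step 3: Second call: sum_val = 24 + 16 = 40, returns 40.
Step 4: result = 24 + 40 = 64

The answer is 64.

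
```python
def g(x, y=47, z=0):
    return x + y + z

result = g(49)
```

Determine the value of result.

Step 1: g(49) uses defaults y = 47, z = 0.
Step 2: Returns 49 + 47 + 0 = 96.
Step 3: result = 96

The answer is 96.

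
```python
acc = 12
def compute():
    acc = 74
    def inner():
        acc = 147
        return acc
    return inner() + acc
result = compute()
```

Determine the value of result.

Step 1: compute() has local acc = 74. inner() has local acc = 147.
Step 2: inner() returns its local acc = 147.
Step 3: compute() returns 147 + its own acc (74) = 221

The answer is 221.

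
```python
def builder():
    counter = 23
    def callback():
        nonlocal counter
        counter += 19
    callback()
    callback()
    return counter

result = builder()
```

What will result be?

Step 1: counter starts at 23.
Step 2: callback() is called 2 times, each adding 19.
Step 3: counter = 23 + 19 * 2 = 61

The answer is 61.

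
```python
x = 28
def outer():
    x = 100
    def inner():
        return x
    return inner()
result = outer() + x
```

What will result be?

Step 1: Global x = 28. outer() shadows with x = 100.
Step 2: inner() returns enclosing x = 100. outer() = 100.
Step 3: result = 100 + global x (28) = 128

The answer is 128.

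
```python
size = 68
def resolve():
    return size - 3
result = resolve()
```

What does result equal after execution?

Step 1: size = 68 is defined globally.
Step 2: resolve() looks up size from global scope = 68, then computes 68 - 3 = 65.
Step 3: result = 65

The answer is 65.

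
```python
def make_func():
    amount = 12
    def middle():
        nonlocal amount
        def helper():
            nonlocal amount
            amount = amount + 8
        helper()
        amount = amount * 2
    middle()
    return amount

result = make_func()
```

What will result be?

Step 1: amount = 12.
Step 2: helper() adds 8: amount = 12 + 8 = 20.
Step 3: middle() doubles: amount = 20 * 2 = 40.
Step 4: result = 40

The answer is 40.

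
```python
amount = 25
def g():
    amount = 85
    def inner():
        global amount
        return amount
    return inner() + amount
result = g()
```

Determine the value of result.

Step 1: Global amount = 25. g() shadows with local amount = 85.
Step 2: inner() uses global keyword, so inner() returns global amount = 25.
Step 3: g() returns 25 + 85 = 110

The answer is 110.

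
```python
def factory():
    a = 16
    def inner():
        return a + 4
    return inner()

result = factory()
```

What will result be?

Step 1: factory() defines a = 16.
Step 2: inner() reads a = 16 from enclosing scope, returns 16 + 4 = 20.
Step 3: result = 20

The answer is 20.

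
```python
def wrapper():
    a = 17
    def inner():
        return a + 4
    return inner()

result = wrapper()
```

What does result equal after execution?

Step 1: wrapper() defines a = 17.
Step 2: inner() reads a = 17 from enclosing scope, returns 17 + 4 = 21.
Step 3: result = 21

The answer is 21.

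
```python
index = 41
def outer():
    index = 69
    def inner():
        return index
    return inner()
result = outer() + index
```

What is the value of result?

Step 1: Global index = 41. outer() shadows with index = 69.
Step 2: inner() returns enclosing index = 69. outer() = 69.
Step 3: result = 69 + global index (41) = 110

The answer is 110.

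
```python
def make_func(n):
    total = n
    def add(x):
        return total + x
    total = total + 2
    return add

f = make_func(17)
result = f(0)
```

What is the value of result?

Step 1: make_func(17) sets total = 17, then total = 17 + 2 = 19.
Step 2: Closures capture by reference, so add sees total = 19.
Step 3: f(0) returns 19 + 0 = 19

The answer is 19.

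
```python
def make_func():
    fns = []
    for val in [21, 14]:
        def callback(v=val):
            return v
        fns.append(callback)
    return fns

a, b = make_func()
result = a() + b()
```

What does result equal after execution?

Step 1: Default argument v=val captures val at each iteration.
Step 2: a() returns 21 (captured at first iteration), b() returns 14 (captured at second).
Step 3: result = 21 + 14 = 35

The answer is 35.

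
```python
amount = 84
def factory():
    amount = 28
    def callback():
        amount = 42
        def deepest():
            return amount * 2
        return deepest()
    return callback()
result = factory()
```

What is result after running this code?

Step 1: deepest() looks up amount through LEGB: not local, finds amount = 42 in enclosing callback().
Step 2: Returns 42 * 2 = 84.
Step 3: result = 84

The answer is 84.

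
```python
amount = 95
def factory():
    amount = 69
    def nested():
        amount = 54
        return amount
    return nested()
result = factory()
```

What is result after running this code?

Step 1: Three scopes define amount: global (95), factory (69), nested (54).
Step 2: nested() has its own local amount = 54, which shadows both enclosing and global.
Step 3: result = 54 (local wins in LEGB)

The answer is 54.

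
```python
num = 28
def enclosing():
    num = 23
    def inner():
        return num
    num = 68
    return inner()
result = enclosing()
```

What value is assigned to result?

Step 1: enclosing() sets num = 23, then later num = 68.
Step 2: inner() is called after num is reassigned to 68. Closures capture variables by reference, not by value.
Step 3: result = 68

The answer is 68.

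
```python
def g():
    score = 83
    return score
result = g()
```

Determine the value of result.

Step 1: g() defines score = 83 in its local scope.
Step 2: return score finds the local variable score = 83.
Step 3: result = 83

The answer is 83.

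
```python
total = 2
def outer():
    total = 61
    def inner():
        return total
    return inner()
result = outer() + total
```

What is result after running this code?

Step 1: Global total = 2. outer() shadows with total = 61.
Step 2: inner() returns enclosing total = 61. outer() = 61.
Step 3: result = 61 + global total (2) = 63

The answer is 63.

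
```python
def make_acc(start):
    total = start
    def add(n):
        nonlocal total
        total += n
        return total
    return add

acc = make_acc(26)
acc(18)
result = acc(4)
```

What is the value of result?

Step 1: make_acc(26) creates closure with total = 26.
Step 2: First acc(18): total = 26 + 18 = 44.
Step 3: Second acc(4): total = 44 + 4 = 48. result = 48

The answer is 48.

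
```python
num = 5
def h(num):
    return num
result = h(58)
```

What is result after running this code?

Step 1: Global num = 5.
Step 2: h(58) takes parameter num = 58, which shadows the global.
Step 3: result = 58

The answer is 58.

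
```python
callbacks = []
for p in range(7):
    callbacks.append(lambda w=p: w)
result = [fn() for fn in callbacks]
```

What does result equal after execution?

Step 1: Default arg w=p captures p at each iteration.
Step 2: Each lambda has its own default: 0, 1, ..., 6.
Step 3: result = [0, 1, 2, 3, 4, 5, 6]

The answer is [0, 1, 2, 3, 4, 5, 6].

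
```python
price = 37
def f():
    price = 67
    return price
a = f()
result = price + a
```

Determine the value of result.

Step 1: Global price = 37. f() returns local price = 67.
Step 2: a = 67. Global price still = 37.
Step 3: result = 37 + 67 = 104

The answer is 104.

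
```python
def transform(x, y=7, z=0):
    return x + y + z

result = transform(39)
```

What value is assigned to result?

Step 1: transform(39) uses defaults y = 7, z = 0.
Step 2: Returns 39 + 7 + 0 = 46.
Step 3: result = 46

The answer is 46.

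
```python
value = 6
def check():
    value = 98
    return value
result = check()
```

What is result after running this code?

Step 1: Global value = 6.
Step 2: check() creates local value = 98, shadowing the global.
Step 3: Returns local value = 98. result = 98

The answer is 98.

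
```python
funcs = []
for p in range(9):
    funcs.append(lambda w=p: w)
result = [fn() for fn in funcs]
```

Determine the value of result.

Step 1: Default arg w=p captures p at each iteration.
Step 2: Each lambda has its own default: 0, 1, ..., 8.
Step 3: result = [0, 1, 2, 3, 4, 5, 6, 7, 8]

The answer is [0, 1, 2, 3, 4, 5, 6, 7, 8].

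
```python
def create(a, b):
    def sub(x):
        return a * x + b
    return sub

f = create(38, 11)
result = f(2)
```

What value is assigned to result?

Step 1: create(38, 11) captures a = 38, b = 11.
Step 2: f(2) computes 38 * 2 + 11 = 87.
Step 3: result = 87

The answer is 87.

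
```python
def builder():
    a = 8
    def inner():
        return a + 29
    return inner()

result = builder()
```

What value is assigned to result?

Step 1: builder() defines a = 8.
Step 2: inner() reads a = 8 from enclosing scope, returns 8 + 29 = 37.
Step 3: result = 37

The answer is 37.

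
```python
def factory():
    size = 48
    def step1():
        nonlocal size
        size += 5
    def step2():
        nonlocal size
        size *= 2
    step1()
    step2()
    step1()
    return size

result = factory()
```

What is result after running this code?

Step 1: size = 48.
Step 2: step1(): size = 48 + 5 = 53.
Step 3: step2(): size = 53 * 2 = 106.
Step 4: step1(): size = 106 + 5 = 111. result = 111

The answer is 111.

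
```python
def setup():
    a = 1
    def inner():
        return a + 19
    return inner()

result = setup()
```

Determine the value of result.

Step 1: setup() defines a = 1.
Step 2: inner() reads a = 1 from enclosing scope, returns 1 + 19 = 20.
Step 3: result = 20

The answer is 20.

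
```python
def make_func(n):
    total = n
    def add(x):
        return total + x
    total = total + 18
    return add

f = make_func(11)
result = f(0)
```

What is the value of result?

Step 1: make_func(11) sets total = 11, then total = 11 + 18 = 29.
Step 2: Closures capture by reference, so add sees total = 29.
Step 3: f(0) returns 29 + 0 = 29

The answer is 29.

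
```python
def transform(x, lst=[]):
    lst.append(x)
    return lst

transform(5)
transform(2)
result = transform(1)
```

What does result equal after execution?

Step 1: Mutable default argument gotcha! The list [] is created once.
Step 2: Each call appends to the SAME list: [5], [5, 2], [5, 2, 1].
Step 3: result = [5, 2, 1]

The answer is [5, 2, 1].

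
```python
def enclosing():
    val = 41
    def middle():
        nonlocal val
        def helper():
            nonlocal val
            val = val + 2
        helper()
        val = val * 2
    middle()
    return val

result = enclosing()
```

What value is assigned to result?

Step 1: val = 41.
Step 2: helper() adds 2: val = 41 + 2 = 43.
Step 3: middle() doubles: val = 43 * 2 = 86.
Step 4: result = 86

The answer is 86.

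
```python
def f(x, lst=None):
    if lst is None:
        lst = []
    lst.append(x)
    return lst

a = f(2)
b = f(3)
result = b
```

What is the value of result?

Step 1: None default with guard creates a NEW list each call.
Step 2: a = [2] (fresh list). b = [3] (another fresh list).
Step 3: result = [3] (this is the fix for mutable default)

The answer is [3].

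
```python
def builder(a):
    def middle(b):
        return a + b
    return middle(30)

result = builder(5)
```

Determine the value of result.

Step 1: builder(5) passes a = 5.
Step 2: middle(30) has b = 30, reads a = 5 from enclosing.
Step 3: result = 5 + 30 = 35

The answer is 35.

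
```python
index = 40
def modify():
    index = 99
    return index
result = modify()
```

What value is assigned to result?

Step 1: Global index = 40.
Step 2: modify() creates local index = 99, shadowing the global.
Step 3: Returns local index = 99. result = 99

The answer is 99.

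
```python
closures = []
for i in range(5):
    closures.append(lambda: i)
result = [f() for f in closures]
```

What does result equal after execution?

Step 1: All 5 lambdas share the same variable i.
Step 2: After the loop, i = 4.
Step 3: Each call returns 4. result = [4, 4, 4, 4, 4]

The answer is [4, 4, 4, 4, 4].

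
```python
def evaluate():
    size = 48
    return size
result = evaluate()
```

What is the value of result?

Step 1: evaluate() defines size = 48 in its local scope.
Step 2: return size finds the local variable size = 48.
Step 3: result = 48

The answer is 48.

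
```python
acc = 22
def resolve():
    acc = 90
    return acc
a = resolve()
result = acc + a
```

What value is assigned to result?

Step 1: Global acc = 22. resolve() returns local acc = 90.
Step 2: a = 90. Global acc still = 22.
Step 3: result = 22 + 90 = 112

The answer is 112.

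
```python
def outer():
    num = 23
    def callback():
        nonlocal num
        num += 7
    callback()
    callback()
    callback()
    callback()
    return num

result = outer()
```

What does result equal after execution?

Step 1: num starts at 23.
Step 2: callback() is called 4 times, each adding 7.
Step 3: num = 23 + 7 * 4 = 51

The answer is 51.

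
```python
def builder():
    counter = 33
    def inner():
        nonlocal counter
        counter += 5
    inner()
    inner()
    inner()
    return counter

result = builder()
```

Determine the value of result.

Step 1: counter starts at 33.
Step 2: inner() is called 3 times, each adding 5.
Step 3: counter = 33 + 5 * 3 = 48

The answer is 48.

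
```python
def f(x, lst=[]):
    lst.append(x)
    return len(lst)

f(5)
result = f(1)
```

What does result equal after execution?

Step 1: Mutable default list persists between calls.
Step 2: First call: lst = [5], len = 1. Second call: lst = [5, 1], len = 2.
Step 3: result = 2

The answer is 2.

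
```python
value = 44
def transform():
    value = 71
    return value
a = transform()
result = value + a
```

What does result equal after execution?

Step 1: Global value = 44. transform() returns local value = 71.
Step 2: a = 71. Global value still = 44.
Step 3: result = 44 + 71 = 115

The answer is 115.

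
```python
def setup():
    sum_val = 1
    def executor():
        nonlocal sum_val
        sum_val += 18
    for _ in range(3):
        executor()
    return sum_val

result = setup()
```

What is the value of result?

Step 1: sum_val = 1.
Step 2: executor() is called 3 times in a loop, each adding 18 via nonlocal.
Step 3: sum_val = 1 + 18 * 3 = 55

The answer is 55.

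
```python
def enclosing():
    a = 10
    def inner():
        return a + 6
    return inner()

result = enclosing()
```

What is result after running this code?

Step 1: enclosing() defines a = 10.
Step 2: inner() reads a = 10 from enclosing scope, returns 10 + 6 = 16.
Step 3: result = 16

The answer is 16.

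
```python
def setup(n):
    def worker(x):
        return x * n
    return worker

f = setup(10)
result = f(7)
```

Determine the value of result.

Step 1: setup(10) creates a closure capturing n = 10.
Step 2: f(7) computes 7 * 10 = 70.
Step 3: result = 70

The answer is 70.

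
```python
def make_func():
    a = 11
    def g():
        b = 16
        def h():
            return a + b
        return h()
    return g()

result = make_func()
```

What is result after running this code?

Step 1: make_func() defines a = 11. g() defines b = 16.
Step 2: h() accesses both from enclosing scopes: a = 11, b = 16.
Step 3: result = 11 + 16 = 27

The answer is 27.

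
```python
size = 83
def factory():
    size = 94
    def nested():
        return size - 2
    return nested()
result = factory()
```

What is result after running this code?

Step 1: factory() shadows global size with size = 94.
Step 2: nested() finds size = 94 in enclosing scope, computes 94 - 2 = 92.
Step 3: result = 92

The answer is 92.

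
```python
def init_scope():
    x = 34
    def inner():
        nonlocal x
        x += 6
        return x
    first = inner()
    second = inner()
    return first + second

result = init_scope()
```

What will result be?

Step 1: x starts at 34.
Step 2: First call: x = 34 + 6 = 40, returns 40.
Step 3: Second call: x = 40 + 6 = 46, returns 46.
Step 4: result = 40 + 46 = 86

The answer is 86.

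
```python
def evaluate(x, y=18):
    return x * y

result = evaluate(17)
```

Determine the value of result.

Step 1: evaluate(17) uses default y = 18.
Step 2: Returns 17 * 18 = 306.
Step 3: result = 306

The answer is 306.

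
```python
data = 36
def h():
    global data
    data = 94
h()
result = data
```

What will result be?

Step 1: data = 36 globally.
Step 2: h() declares global data and sets it to 94.
Step 3: After h(), global data = 94. result = 94

The answer is 94.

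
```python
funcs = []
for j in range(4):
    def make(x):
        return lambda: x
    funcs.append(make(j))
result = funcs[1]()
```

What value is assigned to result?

Step 1: make(j) creates a new scope capturing x = j at call time.
Step 2: funcs[1] = make(1), so its lambda captures x = 1.
Step 3: result = 1 (closure factory fixes late binding)

The answer is 1.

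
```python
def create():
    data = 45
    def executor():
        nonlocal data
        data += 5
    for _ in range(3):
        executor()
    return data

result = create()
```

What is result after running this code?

Step 1: data = 45.
Step 2: executor() is called 3 times in a loop, each adding 5 via nonlocal.
Step 3: data = 45 + 5 * 3 = 60

The answer is 60.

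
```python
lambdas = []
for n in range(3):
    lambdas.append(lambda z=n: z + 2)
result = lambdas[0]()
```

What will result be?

Step 1: Default argument z=n captures n's value at definition time.
Step 2: lambdas[0] was defined when n = 0, so z defaults to 0.
Step 3: result = 0 + 2 = 2 (default arg fixes the late binding issue)

The answer is 2.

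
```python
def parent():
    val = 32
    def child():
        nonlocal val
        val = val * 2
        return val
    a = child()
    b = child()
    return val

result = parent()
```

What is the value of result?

Step 1: val starts at 32.
Step 2: First child(): val = 32 * 2 = 64.
Step 3: Second child(): val = 64 * 2 = 128.
Step 4: result = 128

The answer is 128.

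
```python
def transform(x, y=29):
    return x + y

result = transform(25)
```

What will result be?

Step 1: transform(25) uses default y = 29.
Step 2: Returns 25 + 29 = 54.
Step 3: result = 54

The answer is 54.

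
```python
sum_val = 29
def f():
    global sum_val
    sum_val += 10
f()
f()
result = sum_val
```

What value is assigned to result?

Step 1: sum_val = 29.
Step 2: First f(): sum_val = 29 + 10 = 39.
Step 3: Second f(): sum_val = 39 + 10 = 49. result = 49

The answer is 49.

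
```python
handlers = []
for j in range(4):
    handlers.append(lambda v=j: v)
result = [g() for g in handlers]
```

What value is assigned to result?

Step 1: Default arg v=j captures j at each iteration.
Step 2: Each lambda has its own default: 0, 1, ..., 3.
Step 3: result = [0, 1, 2, 3]

The answer is [0, 1, 2, 3].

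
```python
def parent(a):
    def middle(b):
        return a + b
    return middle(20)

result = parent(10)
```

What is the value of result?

Step 1: parent(10) passes a = 10.
Step 2: middle(20) has b = 20, reads a = 10 from enclosing.
Step 3: result = 10 + 20 = 30

The answer is 30.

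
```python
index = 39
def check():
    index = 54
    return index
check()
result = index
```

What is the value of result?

Step 1: index = 39 globally.
Step 2: check() creates a LOCAL index = 54 (no global keyword!).
Step 3: The global index is unchanged. result = 39

The answer is 39.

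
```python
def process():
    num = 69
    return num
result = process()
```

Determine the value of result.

Step 1: process() defines num = 69 in its local scope.
Step 2: return num finds the local variable num = 69.
Step 3: result = 69

The answer is 69.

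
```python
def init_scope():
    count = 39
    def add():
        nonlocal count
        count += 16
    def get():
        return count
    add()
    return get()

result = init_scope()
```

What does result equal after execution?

Step 1: count = 39. add() modifies it via nonlocal, get() reads it.
Step 2: add() makes count = 39 + 16 = 55.
Step 3: get() returns 55. result = 55

The answer is 55.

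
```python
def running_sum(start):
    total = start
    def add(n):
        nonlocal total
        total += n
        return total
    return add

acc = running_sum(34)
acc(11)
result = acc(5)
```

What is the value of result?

Step 1: running_sum(34) creates closure with total = 34.
Step 2: First acc(11): total = 34 + 11 = 45.
Step 3: Second acc(5): total = 45 + 5 = 50. result = 50

The answer is 50.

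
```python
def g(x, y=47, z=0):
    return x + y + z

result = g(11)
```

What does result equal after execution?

Step 1: g(11) uses defaults y = 47, z = 0.
Step 2: Returns 11 + 47 + 0 = 58.
Step 3: result = 58

The answer is 58.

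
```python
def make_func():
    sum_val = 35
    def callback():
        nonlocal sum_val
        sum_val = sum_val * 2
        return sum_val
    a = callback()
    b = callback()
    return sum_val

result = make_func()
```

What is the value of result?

Step 1: sum_val starts at 35.
Step 2: First callback(): sum_val = 35 * 2 = 70.
Step 3: Second callback(): sum_val = 70 * 2 = 140.
Step 4: result = 140

The answer is 140.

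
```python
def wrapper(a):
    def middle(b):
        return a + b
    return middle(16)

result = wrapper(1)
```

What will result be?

Step 1: wrapper(1) passes a = 1.
Step 2: middle(16) has b = 16, reads a = 1 from enclosing.
Step 3: result = 1 + 16 = 17

The answer is 17.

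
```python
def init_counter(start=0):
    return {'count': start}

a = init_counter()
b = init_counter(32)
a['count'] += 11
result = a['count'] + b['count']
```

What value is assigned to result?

Step 1: init_counter() returns a new dict each call (immutable default 0).
Step 2: a = {'count': 0}, b = {'count': 32}.
Step 3: a['count'] += 11 = 11. result = 11 + 32 = 43

The answer is 43.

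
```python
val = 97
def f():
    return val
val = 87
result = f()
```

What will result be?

Step 1: val is first set to 97, then reassigned to 87.
Step 2: f() is called after the reassignment, so it looks up the current global val = 87.
Step 3: result = 87

The answer is 87.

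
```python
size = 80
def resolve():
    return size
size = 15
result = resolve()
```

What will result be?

Step 1: size is first set to 80, then reassigned to 15.
Step 2: resolve() is called after the reassignment, so it looks up the current global size = 15.
Step 3: result = 15

The answer is 15.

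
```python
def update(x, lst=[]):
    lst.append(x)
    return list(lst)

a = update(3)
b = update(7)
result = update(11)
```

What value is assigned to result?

Step 1: Default list is shared. list() creates copies for return values.
Step 2: Internal list grows: [3] -> [3, 7] -> [3, 7, 11].
Step 3: result = [3, 7, 11]

The answer is [3, 7, 11].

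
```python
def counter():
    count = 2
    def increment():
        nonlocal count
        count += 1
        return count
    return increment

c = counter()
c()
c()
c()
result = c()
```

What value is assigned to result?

Step 1: counter() creates closure with count = 2.
Step 2: Each c() call increments count via nonlocal. After 4 calls: 2 + 4 = 6.
Step 3: result = 6

The answer is 6.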